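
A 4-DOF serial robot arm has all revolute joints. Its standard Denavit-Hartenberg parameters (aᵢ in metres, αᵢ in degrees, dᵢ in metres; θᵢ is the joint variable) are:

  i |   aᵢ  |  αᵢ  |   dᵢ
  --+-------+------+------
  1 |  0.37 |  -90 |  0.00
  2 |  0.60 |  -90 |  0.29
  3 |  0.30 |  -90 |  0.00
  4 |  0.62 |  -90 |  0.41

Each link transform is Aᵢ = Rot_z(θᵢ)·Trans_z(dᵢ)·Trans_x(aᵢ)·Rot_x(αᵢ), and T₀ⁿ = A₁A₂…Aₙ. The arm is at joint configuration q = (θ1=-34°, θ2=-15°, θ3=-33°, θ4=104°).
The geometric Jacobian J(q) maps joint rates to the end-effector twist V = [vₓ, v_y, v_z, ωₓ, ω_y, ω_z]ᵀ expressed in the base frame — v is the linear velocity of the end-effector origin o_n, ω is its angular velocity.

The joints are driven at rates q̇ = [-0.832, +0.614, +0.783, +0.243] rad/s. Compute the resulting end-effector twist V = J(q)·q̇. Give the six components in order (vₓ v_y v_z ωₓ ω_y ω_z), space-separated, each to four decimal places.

o_n = [0.9533, -0.6094, 0.8267]
J₁: ẑ×o_n = [0.6094, 0.9533, -0.0000], ω = ẑ
J2: z=[0.5592, 0.8290, 0.0000] o=[0.3067, -0.2069, 0.0000] → [0.6854, -0.4623, -0.7611, 0.5592, 0.8290, 0.0000]
J3: z=[0.2146, -0.1447, -0.9659] o=[0.9494, -0.2906, 0.1553] → [-0.4052, -0.1478, -0.0679, 0.2146, -0.1447, -0.9659]
J4: z=[-0.0328, -0.9895, 0.1410] o=[1.2422, -0.2910, 0.2204] → [-0.5551, -0.0208, -0.2755, -0.0328, -0.9895, 0.1410]
V = J·q̇ = [-0.5383, -1.1978, -0.5874, 0.5034, 0.1553, -1.5541]

-0.5383 -1.1978 -0.5874 0.5034 0.1553 -1.5541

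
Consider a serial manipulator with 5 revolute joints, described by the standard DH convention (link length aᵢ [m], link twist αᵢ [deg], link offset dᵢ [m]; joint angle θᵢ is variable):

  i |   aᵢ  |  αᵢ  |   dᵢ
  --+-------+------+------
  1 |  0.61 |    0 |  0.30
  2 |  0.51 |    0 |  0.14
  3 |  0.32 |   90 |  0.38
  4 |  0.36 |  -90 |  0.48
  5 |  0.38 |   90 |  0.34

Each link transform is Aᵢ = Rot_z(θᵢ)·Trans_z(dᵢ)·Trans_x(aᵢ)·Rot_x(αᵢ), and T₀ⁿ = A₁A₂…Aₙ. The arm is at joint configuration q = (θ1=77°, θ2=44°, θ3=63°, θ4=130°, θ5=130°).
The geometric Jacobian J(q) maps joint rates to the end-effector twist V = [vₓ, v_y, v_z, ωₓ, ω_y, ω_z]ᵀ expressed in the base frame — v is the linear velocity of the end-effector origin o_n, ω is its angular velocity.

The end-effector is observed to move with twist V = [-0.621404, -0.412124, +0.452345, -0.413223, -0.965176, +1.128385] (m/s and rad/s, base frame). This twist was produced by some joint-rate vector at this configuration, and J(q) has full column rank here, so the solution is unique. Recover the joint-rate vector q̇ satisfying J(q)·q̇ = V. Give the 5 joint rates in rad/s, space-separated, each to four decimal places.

0.3290 0.8990 -0.5020 -0.9340 -0.6260

o_n = [-0.1238, 1.2210, 0.6901]
J₁: ẑ×o_n = [-1.2210, -0.1238, 0.0000], ω = ẑ
J2: z=[0.0000, 0.0000, 1.0000] o=[0.1372, 0.5944, 0.3000] → [-0.6266, -0.2610, 0.0000, 0.0000, 0.0000, 1.0000]
J3: z=[0.0000, 0.0000, 1.0000] o=[-0.1254, 1.0315, 0.4400] → [-0.1895, 0.0016, 0.0000, 0.0000, 0.0000, 1.0000]
J4: z=[-0.0698, 0.9976, 0.0000] o=[-0.4447, 1.0092, 0.8200] → [-0.1296, -0.0091, -0.3349, -0.0698, 0.9976, 0.0000]
J5: z=[0.7642, 0.0534, -0.6428] o=[-0.2473, 1.5042, 1.0958] → [-0.2037, 0.2306, -0.2230, 0.7642, 0.0534, -0.6428]
q̇ = J⁺·V = [0.3290, 0.8990, -0.5020, -0.9340, -0.6260]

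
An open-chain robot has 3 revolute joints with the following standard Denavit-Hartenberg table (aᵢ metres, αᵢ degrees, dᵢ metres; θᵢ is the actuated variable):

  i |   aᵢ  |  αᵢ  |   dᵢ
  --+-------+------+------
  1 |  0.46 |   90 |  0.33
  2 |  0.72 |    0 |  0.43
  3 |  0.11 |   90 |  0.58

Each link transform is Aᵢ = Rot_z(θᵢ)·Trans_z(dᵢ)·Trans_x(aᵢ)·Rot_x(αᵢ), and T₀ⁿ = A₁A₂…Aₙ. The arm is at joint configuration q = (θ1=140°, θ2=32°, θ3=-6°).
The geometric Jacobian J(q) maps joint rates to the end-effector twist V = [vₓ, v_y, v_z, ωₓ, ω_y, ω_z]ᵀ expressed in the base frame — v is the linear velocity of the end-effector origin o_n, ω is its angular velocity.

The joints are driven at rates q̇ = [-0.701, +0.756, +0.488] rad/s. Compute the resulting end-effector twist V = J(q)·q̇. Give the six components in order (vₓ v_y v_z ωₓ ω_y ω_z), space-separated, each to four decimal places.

o_n = [-0.2466, 1.5254, 0.7598]
J₁: ẑ×o_n = [-1.5254, -0.2466, 0.0000], ω = ẑ
J2: z=[0.6428, 0.7660, 0.0000] o=[-0.3524, 0.2957, 0.3300] → [0.3292, -0.2762, 0.7095, 0.6428, 0.7660, 0.0000]
J3: z=[0.6428, 0.7660, 0.0000] o=[-0.5437, 1.0176, 0.7115] → [0.0369, -0.0310, 0.0989, 0.6428, 0.7660, 0.0000]
V = J·q̇ = [1.3362, -0.0511, 0.5846, 0.7996, 0.9530, -0.7010]

1.3362 -0.0511 0.5846 0.7996 0.9530 -0.7010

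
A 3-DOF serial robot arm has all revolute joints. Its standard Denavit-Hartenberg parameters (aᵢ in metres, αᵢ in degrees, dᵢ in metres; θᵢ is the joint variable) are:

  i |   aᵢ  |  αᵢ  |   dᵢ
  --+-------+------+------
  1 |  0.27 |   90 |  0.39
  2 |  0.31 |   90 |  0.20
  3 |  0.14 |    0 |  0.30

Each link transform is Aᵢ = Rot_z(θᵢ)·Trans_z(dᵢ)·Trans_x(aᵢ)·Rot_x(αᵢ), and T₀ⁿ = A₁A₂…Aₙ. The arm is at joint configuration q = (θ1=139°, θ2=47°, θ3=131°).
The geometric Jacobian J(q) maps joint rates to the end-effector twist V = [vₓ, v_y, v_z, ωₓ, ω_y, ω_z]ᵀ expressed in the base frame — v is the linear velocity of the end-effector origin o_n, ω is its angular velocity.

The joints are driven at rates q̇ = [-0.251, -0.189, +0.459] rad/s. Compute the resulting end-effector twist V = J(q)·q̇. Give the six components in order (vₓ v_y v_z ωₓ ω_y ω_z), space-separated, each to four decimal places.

0.1667 0.0115 -0.1051 -0.3773 0.0776 -0.5640

o_n = [-0.2811, 0.6494, 0.3449]
J₁: ẑ×o_n = [-0.6494, -0.2811, 0.0000], ω = ẑ
J2: z=[0.6561, 0.7547, 0.0000] o=[-0.2038, 0.1771, 0.3900] → [-0.0340, 0.0296, 0.3682, 0.6561, 0.7547, 0.0000]
J3: z=[-0.5520, 0.4798, -0.6820] o=[-0.2321, 0.4668, 0.6167] → [-0.0059, -0.1166, -0.0773, -0.5520, 0.4798, -0.6820]
V = J·q̇ = [0.1667, 0.0115, -0.1051, -0.3773, 0.0776, -0.5640]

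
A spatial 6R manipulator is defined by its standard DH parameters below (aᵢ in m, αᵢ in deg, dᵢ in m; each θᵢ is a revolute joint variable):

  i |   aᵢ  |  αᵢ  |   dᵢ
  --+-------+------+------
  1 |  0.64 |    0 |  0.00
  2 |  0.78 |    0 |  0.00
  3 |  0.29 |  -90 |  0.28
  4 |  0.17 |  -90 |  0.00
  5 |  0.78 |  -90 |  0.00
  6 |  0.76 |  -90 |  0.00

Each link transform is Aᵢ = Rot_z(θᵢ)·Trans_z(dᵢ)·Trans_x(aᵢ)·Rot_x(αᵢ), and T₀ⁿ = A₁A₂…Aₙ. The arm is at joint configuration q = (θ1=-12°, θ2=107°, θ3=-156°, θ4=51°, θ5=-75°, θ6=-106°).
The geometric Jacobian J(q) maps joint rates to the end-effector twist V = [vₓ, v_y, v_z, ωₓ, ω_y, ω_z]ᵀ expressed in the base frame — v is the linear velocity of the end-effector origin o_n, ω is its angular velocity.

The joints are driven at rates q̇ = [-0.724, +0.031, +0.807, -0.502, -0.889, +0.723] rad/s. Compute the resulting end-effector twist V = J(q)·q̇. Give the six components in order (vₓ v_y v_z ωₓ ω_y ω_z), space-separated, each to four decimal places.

0.9721 -0.0574 -0.0055 -0.0547 -1.3227 0.1307

o_n = [1.0023, 0.9792, -0.4266]
J₁: ẑ×o_n = [-0.9792, 1.0023, 0.0000], ω = ẑ
J2: z=[0.0000, 0.0000, 1.0000] o=[0.6260, -0.1331, 0.0000] → [-1.1123, 0.3763, 0.0000, 0.0000, 0.0000, 1.0000]
J3: z=[0.0000, 0.0000, 1.0000] o=[0.5580, 0.6440, 0.0000] → [-0.3352, 0.4442, 0.0000, 0.0000, 0.0000, 1.0000]
J4: z=[0.8746, 0.4848, 0.0000] o=[0.6986, 0.3903, 0.2800] → [-0.3426, 0.6180, 0.3678, 0.8746, 0.4848, 0.0000]
J5: z=[-0.3768, 0.6797, -0.6293] o=[0.7505, 0.2968, 0.1479] → [0.0390, -0.3749, -0.4283, -0.3768, 0.6797, -0.6293]
J6: z=[0.0683, -0.6571, -0.7507] o=[1.4710, 0.5509, -0.0090] → [0.5960, 0.3804, -0.2788, 0.0683, -0.6571, -0.7507]
V = J·q̇ = [0.9721, -0.0574, -0.0055, -0.0547, -1.3227, 0.1307]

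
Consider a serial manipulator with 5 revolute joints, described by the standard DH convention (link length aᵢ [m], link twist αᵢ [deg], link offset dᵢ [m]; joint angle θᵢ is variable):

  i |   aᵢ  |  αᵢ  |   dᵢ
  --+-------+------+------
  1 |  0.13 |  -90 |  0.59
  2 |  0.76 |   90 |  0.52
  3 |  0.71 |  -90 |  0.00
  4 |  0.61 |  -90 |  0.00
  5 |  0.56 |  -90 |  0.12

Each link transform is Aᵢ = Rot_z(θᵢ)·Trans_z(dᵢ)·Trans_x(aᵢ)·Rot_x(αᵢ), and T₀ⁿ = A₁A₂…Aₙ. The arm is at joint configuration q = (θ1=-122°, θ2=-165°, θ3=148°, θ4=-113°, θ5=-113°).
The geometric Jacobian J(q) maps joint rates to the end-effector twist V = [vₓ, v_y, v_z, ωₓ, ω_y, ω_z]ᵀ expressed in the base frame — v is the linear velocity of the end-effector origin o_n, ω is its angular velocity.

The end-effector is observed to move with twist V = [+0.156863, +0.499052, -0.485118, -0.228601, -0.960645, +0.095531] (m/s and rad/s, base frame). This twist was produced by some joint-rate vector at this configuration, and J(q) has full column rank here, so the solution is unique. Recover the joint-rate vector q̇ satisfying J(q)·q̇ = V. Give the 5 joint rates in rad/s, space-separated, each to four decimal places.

o_n = [0.3166, -0.3173, 0.1764]
J₁: ẑ×o_n = [0.3173, 0.3166, -0.0000], ω = ẑ
J2: z=[0.8480, -0.5299, 0.0000] o=[-0.0689, -0.1102, 0.5900] → [0.2192, 0.3508, 0.0287, 0.8480, -0.5299, 0.0000]
J3: z=[0.1372, 0.2195, -0.9659] o=[0.7611, 0.2368, 0.7867] → [-0.6691, 0.5131, 0.0216, 0.1372, 0.2195, -0.9659]
J4: z=[-0.9904, 0.0153, -0.1372] o=[0.7720, -0.4559, 0.6309] → [0.0120, -0.3877, -0.1303, -0.9904, 0.0153, -0.1372]
J5: z=[0.0677, -0.8122, -0.5795] o=[0.8453, -0.1001, 0.1408] → [-0.1547, 0.3040, -0.4441, 0.0677, -0.8122, -0.5795]
q̇ = J⁺·V = [0.8460, 0.4780, 0.1240, 0.7200, 0.9180]

0.8460 0.4780 0.1240 0.7200 0.9180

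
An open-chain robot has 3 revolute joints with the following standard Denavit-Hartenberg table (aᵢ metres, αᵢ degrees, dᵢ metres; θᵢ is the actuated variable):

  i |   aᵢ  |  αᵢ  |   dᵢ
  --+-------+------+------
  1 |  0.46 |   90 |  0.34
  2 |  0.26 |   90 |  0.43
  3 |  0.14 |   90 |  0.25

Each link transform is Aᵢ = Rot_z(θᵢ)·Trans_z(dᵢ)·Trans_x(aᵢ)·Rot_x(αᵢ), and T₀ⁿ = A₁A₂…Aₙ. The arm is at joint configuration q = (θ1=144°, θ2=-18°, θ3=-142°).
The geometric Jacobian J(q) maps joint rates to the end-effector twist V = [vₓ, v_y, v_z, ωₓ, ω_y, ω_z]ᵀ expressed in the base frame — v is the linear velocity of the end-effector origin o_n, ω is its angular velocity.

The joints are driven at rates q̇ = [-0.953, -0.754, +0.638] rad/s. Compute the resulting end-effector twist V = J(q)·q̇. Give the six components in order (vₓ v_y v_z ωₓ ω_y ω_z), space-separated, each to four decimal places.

0.6488 0.0602 -0.0661 -0.2837 -0.7259 -1.5598

o_n = [-0.2227, 0.5868, 0.0560]
J₁: ẑ×o_n = [-0.5868, -0.2227, 0.0000], ω = ẑ
J2: z=[0.5878, 0.8090, 0.0000] o=[-0.3721, 0.2704, 0.3400] → [-0.2298, 0.1669, 0.0651, 0.5878, 0.8090, 0.0000]
J3: z=[0.2500, -0.1816, -0.9511] o=[-0.3194, 0.7636, 0.2597] → [-0.1312, -0.0411, -0.0266, 0.2500, -0.1816, -0.9511]
V = J·q̇ = [0.6488, 0.0602, -0.0661, -0.2837, -0.7259, -1.5598]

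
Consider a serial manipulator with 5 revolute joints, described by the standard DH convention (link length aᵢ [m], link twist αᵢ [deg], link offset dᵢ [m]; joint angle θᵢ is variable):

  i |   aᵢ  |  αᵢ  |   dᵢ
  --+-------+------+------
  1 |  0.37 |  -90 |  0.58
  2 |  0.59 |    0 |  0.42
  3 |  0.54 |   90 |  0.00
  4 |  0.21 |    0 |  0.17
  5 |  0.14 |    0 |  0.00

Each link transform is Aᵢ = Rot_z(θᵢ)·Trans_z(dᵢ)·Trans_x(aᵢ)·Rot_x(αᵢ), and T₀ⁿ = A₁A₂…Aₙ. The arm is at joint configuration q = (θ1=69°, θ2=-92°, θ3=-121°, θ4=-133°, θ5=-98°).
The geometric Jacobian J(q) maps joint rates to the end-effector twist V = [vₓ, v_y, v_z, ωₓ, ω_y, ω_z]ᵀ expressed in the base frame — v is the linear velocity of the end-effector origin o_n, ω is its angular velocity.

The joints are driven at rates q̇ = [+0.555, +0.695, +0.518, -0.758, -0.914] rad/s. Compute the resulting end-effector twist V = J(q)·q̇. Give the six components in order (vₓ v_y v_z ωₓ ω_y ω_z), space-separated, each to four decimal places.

o_n = [-0.2847, 0.3054, 0.8589]
J₁: ẑ×o_n = [-0.3054, -0.2847, 0.0000], ω = ẑ
J2: z=[-0.9336, 0.3584, 0.0000] o=[0.1326, 0.3454, 0.5800] → [0.1000, 0.2604, 0.1869, -0.9336, 0.3584, 0.0000]
J3: z=[-0.9336, 0.3584, 0.0000] o=[-0.2669, 0.4767, 1.1696] → [-0.1113, -0.2901, 0.1663, -0.9336, 0.3584, 0.0000]
J4: z=[0.1952, 0.5085, -0.8387] o=[-0.4292, 0.0539, 0.8755] → [0.2025, -0.1180, -0.0244, 0.1952, 0.5085, -0.8387]
J5: z=[0.1952, 0.5085, -0.8387] o=[-0.2096, 0.1974, 0.8110] → [0.1150, 0.0536, 0.0593, 0.1952, 0.5085, -0.8387]
V = J·q̇ = [-0.4163, -0.0868, 0.1803, -1.4588, -0.4155, 1.9573]

-0.4163 -0.0868 0.1803 -1.4588 -0.4155 1.9573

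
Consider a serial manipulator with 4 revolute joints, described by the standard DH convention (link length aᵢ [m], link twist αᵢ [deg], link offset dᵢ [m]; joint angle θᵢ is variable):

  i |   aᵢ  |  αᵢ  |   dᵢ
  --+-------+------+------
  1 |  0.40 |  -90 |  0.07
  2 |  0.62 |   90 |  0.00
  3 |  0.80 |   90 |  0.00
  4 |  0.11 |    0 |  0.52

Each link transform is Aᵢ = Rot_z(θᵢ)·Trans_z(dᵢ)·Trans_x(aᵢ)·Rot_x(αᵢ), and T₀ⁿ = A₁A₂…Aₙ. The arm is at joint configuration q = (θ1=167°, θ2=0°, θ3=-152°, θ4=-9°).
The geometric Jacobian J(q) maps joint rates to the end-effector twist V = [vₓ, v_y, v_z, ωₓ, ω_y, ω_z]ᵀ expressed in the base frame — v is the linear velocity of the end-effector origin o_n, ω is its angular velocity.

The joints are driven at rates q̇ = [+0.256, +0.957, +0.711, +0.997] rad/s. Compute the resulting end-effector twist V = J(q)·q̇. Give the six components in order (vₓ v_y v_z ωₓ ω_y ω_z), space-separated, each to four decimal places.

o_n = [0.0184, -0.0377, 0.0528]
J₁: ẑ×o_n = [0.0377, 0.0184, -0.0000], ω = ẑ
J2: z=[-0.2250, -0.9744, 0.0000] o=[-0.3897, 0.0900, 0.0700] → [0.0168, -0.0039, 0.4264, -0.2250, -0.9744, 0.0000]
J3: z=[-0.0000, 0.0000, 1.0000] o=[-0.9939, 0.2295, 0.0700] → [0.2671, 1.0123, -0.0000, -0.0000, 0.0000, 1.0000]
J4: z=[0.2588, -0.9659, 0.0000] o=[-0.2211, 0.4365, 0.0700] → [0.0166, 0.0045, 0.1086, 0.2588, -0.9659, 0.0000]
V = J·q̇ = [0.2322, 0.7252, 0.5164, 0.0428, -1.8955, 0.9670]

0.2322 0.7252 0.5164 0.0428 -1.8955 0.9670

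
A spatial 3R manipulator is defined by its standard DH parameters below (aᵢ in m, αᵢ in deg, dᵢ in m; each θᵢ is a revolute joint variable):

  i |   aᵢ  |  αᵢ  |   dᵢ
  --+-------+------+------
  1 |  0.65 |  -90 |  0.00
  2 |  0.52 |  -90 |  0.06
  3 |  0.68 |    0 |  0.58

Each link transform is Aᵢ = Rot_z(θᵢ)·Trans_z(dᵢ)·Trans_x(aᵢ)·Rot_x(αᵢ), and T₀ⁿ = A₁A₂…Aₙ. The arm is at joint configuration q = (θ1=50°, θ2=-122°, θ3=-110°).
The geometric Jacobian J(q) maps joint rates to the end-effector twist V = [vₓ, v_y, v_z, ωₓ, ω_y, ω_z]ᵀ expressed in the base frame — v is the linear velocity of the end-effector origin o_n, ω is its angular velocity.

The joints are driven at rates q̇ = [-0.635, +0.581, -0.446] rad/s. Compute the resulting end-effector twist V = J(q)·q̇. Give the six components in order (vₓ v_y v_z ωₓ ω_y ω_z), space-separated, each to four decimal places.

o_n = [0.1006, 1.2073, 0.5511]
J₁: ẑ×o_n = [-1.2073, 0.1006, 0.0000], ω = ẑ
J2: z=[-0.7660, 0.6428, 0.0000] o=[0.4178, 0.4979, 0.0000] → [0.3542, 0.4222, -0.3396, -0.7660, 0.6428, 0.0000]
J3: z=[0.5451, 0.6496, 0.5299] o=[0.1947, 0.3254, 0.4410] → [-0.3958, -0.1099, 0.5419, 0.5451, 0.6496, 0.5299]
V = J·q̇ = [1.1490, 0.2304, -0.4390, -0.6882, 0.0837, -0.8713]

1.1490 0.2304 -0.4390 -0.6882 0.0837 -0.8713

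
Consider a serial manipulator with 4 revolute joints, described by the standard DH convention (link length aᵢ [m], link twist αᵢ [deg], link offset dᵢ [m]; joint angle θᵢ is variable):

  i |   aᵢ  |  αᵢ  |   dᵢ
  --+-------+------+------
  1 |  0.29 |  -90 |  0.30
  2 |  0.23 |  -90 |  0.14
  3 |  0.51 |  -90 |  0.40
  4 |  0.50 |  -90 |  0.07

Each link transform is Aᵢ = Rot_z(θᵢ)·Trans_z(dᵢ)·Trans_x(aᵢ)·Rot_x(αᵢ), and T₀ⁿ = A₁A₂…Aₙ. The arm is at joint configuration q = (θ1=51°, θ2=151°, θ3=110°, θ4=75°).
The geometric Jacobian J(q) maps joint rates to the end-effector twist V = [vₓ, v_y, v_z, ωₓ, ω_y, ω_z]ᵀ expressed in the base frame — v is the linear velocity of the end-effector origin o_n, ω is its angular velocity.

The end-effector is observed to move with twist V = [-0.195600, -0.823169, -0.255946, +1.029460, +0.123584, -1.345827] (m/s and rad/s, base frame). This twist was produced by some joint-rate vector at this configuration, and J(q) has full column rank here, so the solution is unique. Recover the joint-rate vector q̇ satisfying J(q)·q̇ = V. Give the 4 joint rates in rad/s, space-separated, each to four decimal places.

-0.6880 -0.8430 -0.9360 0.3530

o_n = [0.5773, 0.0187, 0.2538]
J₁: ẑ×o_n = [-0.0187, 0.5773, 0.0000], ω = ẑ
J2: z=[-0.7771, 0.6293, 0.0000] o=[0.1825, 0.2254, 0.3000] → [-0.0290, -0.0359, -0.0879, -0.7771, 0.6293, 0.0000]
J3: z=[-0.3051, -0.3768, 0.8746] o=[-0.0529, 0.1571, 0.1885] → [0.0965, 0.5712, 0.2797, -0.3051, -0.3768, 0.8746]
J4: z=[0.2514, 0.8540, 0.4556] o=[0.2935, -0.1766, 0.6229] → [-0.4041, 0.2221, -0.1933, 0.2514, 0.8540, 0.4556]
q̇ = J⁺·V = [-0.6880, -0.8430, -0.9360, 0.3530]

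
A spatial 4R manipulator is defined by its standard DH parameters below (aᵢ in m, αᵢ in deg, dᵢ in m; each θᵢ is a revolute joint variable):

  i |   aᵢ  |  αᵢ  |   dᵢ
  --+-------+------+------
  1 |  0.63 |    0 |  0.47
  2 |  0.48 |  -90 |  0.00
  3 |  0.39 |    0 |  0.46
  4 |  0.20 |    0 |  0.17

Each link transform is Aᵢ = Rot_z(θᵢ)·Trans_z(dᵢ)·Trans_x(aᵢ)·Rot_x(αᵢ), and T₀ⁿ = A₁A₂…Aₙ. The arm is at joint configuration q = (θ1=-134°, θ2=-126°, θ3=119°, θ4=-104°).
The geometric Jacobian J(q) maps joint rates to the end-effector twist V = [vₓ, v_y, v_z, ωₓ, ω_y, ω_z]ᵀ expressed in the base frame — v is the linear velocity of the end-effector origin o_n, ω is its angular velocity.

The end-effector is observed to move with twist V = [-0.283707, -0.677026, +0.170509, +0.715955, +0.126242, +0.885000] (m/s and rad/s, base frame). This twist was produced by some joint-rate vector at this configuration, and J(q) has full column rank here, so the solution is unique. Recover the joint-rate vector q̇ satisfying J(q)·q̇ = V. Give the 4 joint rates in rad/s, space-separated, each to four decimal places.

0.0850 0.8000 0.1590 -0.8860

o_n = [-1.1421, -0.0858, 0.0771]
J₁: ẑ×o_n = [0.0858, -1.1421, 0.0000], ω = ẑ
J2: z=[0.0000, 0.0000, 1.0000] o=[-0.4376, -0.4532, 0.4700] → [-0.3674, -0.7045, 0.0000, 0.0000, 0.0000, 1.0000]
J3: z=[-0.9848, -0.1736, 0.0000] o=[-0.5210, 0.0195, 0.4700] → [0.0682, -0.3869, -0.0041, -0.9848, -0.1736, 0.0000]
J4: z=[-0.9848, -0.1736, 0.0000] o=[-0.9412, -0.2466, 0.1289] → [0.0090, -0.0510, -0.1932, -0.9848, -0.1736, 0.0000]
q̇ = J⁺·V = [0.0850, 0.8000, 0.1590, -0.8860]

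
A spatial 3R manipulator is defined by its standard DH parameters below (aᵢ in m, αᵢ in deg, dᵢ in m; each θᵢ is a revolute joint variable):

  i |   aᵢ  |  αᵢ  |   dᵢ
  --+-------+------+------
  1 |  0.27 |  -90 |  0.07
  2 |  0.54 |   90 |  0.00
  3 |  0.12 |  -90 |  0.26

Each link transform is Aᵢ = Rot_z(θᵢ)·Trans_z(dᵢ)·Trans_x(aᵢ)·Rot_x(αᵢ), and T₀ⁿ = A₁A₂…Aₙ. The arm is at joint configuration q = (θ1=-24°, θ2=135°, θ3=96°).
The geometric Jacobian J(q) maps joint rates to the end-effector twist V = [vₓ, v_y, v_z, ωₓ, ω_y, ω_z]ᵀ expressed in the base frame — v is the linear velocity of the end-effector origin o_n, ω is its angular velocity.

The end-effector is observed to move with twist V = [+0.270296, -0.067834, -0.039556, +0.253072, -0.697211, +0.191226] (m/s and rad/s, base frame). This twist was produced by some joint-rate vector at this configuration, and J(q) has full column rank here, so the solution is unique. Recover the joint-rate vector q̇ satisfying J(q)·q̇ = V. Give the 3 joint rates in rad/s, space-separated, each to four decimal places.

o_n = [0.1224, 0.0761, -0.4868]
J₁: ẑ×o_n = [-0.0761, 0.1224, 0.0000], ω = ẑ
J2: z=[0.4067, 0.9135, 0.0000] o=[0.2467, -0.1098, 0.0700] → [-0.5087, 0.2265, 0.1891, 0.4067, 0.9135, 0.0000]
J3: z=[0.6460, -0.2876, -0.7071] o=[-0.1022, 0.0455, -0.3118] → [0.0720, -0.0458, 0.0844, 0.6460, -0.2876, -0.7071]
q̇ = J⁺·V = [0.7060, -0.5340, 0.7280]

0.7060 -0.5340 0.7280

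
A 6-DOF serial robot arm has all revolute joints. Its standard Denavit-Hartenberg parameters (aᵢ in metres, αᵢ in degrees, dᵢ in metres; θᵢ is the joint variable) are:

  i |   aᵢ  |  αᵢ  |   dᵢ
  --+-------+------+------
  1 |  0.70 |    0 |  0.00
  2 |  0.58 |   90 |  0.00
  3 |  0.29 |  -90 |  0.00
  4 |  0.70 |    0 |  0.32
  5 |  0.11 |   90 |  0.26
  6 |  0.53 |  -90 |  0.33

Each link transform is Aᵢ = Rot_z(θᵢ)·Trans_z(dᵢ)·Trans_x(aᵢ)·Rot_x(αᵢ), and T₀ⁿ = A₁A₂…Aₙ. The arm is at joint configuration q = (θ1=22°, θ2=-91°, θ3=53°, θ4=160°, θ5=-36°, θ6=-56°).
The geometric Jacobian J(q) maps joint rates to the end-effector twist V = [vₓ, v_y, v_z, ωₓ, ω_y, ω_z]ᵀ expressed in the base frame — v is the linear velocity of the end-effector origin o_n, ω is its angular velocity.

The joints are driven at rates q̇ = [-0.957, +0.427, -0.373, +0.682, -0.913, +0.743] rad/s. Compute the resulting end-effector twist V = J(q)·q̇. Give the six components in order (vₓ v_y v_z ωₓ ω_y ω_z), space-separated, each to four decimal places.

o_n = [1.4576, 0.2788, -0.1721]
J₁: ẑ×o_n = [-0.2788, 1.4576, 0.0000], ω = ẑ
J2: z=[0.0000, 0.0000, 1.0000] o=[0.6490, 0.2622, 0.0000] → [-0.0166, 0.8086, 0.0000, 0.0000, 0.0000, 1.0000]
J3: z=[-0.9336, -0.3584, 0.0000] o=[0.8569, -0.2793, 0.0000] → [0.0617, -0.1607, -0.3057, -0.9336, -0.3584, 0.0000]
J4: z=[-0.2862, 0.7456, 0.6018] o=[0.9194, -0.4422, 0.2316] → [-0.7349, 0.2084, -0.6076, -0.2862, 0.7456, 0.6018]
J5: z=[-0.2862, 0.7456, 0.6018] o=[0.9095, 0.2518, -0.1011] → [-0.0692, 0.3096, -0.4164, -0.2862, 0.7456, 0.6018]
J6: z=[0.7009, -0.2654, 0.6621] o=[0.9069, 0.5129, 0.0062] → [0.2023, 0.4896, -0.0179, 0.7009, -0.2654, 0.6621]
V = J·q̇ = [-0.0510, -0.7665, 0.0666, 0.9351, -0.2357, -0.1771]

-0.0510 -0.7665 0.0666 0.9351 -0.2357 -0.1771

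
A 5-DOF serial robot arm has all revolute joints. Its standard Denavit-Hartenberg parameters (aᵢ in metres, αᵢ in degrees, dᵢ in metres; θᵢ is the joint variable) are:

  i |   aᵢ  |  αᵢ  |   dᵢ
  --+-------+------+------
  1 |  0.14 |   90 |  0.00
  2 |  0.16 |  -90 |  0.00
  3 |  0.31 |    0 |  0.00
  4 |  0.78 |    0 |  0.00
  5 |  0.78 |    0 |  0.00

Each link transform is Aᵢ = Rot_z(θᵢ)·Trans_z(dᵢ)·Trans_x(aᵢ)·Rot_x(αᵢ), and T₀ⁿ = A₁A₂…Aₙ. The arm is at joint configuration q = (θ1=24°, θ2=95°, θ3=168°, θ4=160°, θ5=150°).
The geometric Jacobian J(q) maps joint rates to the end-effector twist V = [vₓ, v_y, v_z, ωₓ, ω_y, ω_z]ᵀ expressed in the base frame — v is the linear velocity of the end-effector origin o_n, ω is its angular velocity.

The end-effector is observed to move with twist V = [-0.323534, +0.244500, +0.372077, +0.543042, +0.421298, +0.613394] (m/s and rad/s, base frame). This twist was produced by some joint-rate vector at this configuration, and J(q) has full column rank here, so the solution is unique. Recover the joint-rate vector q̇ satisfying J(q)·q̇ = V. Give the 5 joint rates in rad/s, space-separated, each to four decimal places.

o_n = [-0.0224, 0.3620, 0.1515]
J₁: ẑ×o_n = [-0.3620, -0.0224, 0.0000], ω = ẑ
J2: z=[0.4067, -0.9135, 0.0000] o=[0.1279, 0.0569, 0.0000] → [-0.1384, -0.0616, -0.0133, 0.4067, -0.9135, 0.0000]
J3: z=[-0.9101, -0.4052, -0.0872] o=[0.1152, 0.0513, 0.1594] → [0.0303, 0.0048, -0.3385, -0.9101, -0.4052, -0.0872]
J4: z=[-0.9101, -0.4052, -0.0872] o=[0.1131, 0.1209, -0.1427] → [-0.0982, 0.2795, -0.2743, -0.9101, -0.4052, -0.0872]
J5: z=[-0.9101, -0.4052, -0.0872] o=[0.2285, -0.2802, 0.5163] → [0.2038, -0.3101, -0.6861, -0.9101, -0.4052, -0.0872]
q̇ = J⁺·V = [0.5550, -0.1640, -0.9170, 0.5560, -0.3090]

0.5550 -0.1640 -0.9170 0.5560 -0.3090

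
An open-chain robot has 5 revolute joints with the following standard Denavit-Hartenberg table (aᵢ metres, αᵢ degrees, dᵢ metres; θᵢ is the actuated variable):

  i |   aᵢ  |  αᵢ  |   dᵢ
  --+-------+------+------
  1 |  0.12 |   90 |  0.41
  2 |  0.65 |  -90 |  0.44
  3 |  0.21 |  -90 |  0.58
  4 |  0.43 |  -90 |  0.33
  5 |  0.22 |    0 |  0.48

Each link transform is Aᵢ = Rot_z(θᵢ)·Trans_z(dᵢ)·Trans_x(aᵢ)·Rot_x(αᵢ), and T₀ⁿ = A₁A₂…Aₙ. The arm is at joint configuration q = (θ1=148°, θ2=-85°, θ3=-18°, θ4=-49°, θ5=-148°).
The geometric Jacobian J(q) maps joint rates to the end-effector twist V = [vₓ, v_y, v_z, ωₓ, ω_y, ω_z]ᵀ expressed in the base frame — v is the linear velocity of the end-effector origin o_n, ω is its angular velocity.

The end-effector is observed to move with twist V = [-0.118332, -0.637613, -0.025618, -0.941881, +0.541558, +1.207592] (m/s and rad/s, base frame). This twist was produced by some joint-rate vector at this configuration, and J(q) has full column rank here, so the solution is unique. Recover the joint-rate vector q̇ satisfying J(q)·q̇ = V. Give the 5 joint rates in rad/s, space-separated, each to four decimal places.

0.3480 -0.3570 0.6120 -0.5370 -0.8300

o_n = [-0.4627, 0.5738, -1.0294]
J₁: ẑ×o_n = [-0.5738, -0.4627, 0.0000], ω = ẑ
J2: z=[0.5299, 0.8480, 0.0000] o=[-0.1018, 0.0636, 0.4100] → [-1.2207, 0.7628, 0.5765, 0.5299, 0.8480, 0.0000]
J3: z=[-0.8448, 0.5279, 0.0872] o=[0.0834, 0.4668, -0.2375] → [-0.4274, -0.7166, 0.1978, -0.8448, 0.5279, 0.0872]
J4: z=[-0.5268, -0.7923, -0.3078] o=[-0.3870, 0.8372, -0.3859] → [0.4287, -0.3157, 0.0788, -0.5268, -0.7923, -0.3078]
J5: z=[0.6248, -0.1154, -0.7722] o=[-0.8087, 0.8334, -0.7265] → [-0.1655, -0.0780, -0.1222, 0.6248, -0.1154, -0.7722]
q̇ = J⁺·V = [0.3480, -0.3570, 0.6120, -0.5370, -0.8300]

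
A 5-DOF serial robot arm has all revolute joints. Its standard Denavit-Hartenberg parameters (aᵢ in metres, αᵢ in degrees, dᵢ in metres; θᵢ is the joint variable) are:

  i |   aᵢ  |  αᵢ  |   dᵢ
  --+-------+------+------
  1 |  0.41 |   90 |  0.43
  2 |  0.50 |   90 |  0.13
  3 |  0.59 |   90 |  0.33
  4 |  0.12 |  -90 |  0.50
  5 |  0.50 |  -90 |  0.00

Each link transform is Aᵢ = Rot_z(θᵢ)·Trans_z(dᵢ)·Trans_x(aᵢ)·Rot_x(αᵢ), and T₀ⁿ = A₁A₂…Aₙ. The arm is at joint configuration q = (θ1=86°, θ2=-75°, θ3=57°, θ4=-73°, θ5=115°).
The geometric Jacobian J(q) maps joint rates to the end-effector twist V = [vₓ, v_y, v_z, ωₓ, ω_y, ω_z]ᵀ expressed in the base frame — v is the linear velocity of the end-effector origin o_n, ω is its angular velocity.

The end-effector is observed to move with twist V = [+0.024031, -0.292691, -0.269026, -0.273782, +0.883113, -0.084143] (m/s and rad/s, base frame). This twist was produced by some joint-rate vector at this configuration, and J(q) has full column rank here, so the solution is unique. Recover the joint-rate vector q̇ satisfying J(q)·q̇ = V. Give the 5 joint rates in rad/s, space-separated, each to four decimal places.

o_n = [0.5913, 0.1851, -0.4953]
J₁: ẑ×o_n = [-0.1851, 0.5913, 0.0000], ω = ẑ
J2: z=[0.9976, -0.0698, 0.0000] o=[0.0286, 0.4090, 0.4300] → [0.0645, 0.9230, -0.1841, 0.9976, -0.0698, 0.0000]
J3: z=[-0.0674, -0.9636, -0.2588] o=[0.1673, 0.5290, -0.0530] → [0.3372, -0.1395, 0.4317, -0.0674, -0.9636, -0.2588]
J4: z=[-0.5282, 0.2545, -0.8101] o=[0.6445, 0.2595, -0.4488] → [-0.0721, 0.0186, 0.0528, -0.5282, 0.2545, -0.8101]
J5: z=[0.7898, -0.2032, -0.5788] o=[0.4178, 0.5002, -0.8426] → [-0.2530, -0.3747, -0.2136, 0.7898, -0.2032, -0.5788]
q̇ = J⁺·V = [-0.9020, -0.0860, -0.8860, -0.3400, -0.5410]

-0.9020 -0.0860 -0.8860 -0.3400 -0.5410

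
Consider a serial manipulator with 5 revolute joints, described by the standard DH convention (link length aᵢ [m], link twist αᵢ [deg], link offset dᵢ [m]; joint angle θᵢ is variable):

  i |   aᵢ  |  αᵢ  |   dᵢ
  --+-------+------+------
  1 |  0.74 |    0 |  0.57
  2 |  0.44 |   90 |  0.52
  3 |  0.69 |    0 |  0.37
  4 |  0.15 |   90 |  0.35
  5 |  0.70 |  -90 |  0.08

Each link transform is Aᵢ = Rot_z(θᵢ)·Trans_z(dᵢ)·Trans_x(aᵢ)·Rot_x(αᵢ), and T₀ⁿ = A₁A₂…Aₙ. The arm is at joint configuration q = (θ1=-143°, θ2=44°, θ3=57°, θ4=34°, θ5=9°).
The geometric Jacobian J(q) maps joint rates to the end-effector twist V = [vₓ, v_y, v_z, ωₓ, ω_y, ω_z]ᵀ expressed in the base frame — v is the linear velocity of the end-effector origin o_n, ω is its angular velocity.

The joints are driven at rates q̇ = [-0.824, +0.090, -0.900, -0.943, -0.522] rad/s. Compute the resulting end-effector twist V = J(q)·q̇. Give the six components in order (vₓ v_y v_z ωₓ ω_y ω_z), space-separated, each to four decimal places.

-0.8783 -0.9143 -0.4014 1.9020 0.2272 -0.7431

o_n = [-1.5481, -1.1858, 2.5113]
J₁: ẑ×o_n = [1.1858, -1.5481, 0.0000], ω = ẑ
J2: z=[0.0000, 0.0000, 1.0000] o=[-0.5910, -0.4453, 0.5700] → [0.7405, -0.9571, 0.0000, 0.0000, 0.0000, 1.0000]
J3: z=[-0.9877, 0.1564, 0.0000] o=[-0.6598, -0.8799, 1.0900] → [0.2223, 1.4038, 0.4411, -0.9877, 0.1564, 0.0000]
J4: z=[-0.9877, 0.1564, 0.0000] o=[-1.0841, -1.1932, 1.6687] → [0.1318, 0.8323, 0.0653, -0.9877, 0.1564, 0.0000]
J5: z=[-0.1564, -0.9875, 0.0175] o=[-1.4293, -1.1359, 1.8187] → [-0.6832, 0.1063, -0.1095, -0.1564, -0.9875, 0.0175]
V = J·q̇ = [-0.8783, -0.9143, -0.4014, 1.9020, 0.2272, -0.7431]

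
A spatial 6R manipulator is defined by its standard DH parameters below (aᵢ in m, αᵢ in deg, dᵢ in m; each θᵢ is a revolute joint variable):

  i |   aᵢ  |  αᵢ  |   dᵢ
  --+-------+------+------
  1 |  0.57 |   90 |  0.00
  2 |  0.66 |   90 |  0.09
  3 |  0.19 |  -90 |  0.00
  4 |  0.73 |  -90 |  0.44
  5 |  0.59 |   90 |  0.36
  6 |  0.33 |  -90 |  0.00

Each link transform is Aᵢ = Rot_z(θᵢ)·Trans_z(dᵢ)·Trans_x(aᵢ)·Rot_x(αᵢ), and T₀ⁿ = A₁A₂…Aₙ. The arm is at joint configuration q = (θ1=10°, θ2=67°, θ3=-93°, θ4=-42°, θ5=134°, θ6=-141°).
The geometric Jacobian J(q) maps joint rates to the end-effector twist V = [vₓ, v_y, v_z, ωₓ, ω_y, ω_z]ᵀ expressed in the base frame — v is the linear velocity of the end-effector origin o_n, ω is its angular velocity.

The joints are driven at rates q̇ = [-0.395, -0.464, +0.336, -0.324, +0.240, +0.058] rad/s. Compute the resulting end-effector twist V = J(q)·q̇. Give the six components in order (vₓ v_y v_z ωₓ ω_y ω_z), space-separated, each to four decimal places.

o_n = [0.9775, 0.7631, 0.6735]
J₁: ẑ×o_n = [-0.7631, 0.9775, 0.0000], ω = ẑ
J2: z=[0.1736, -0.9848, 0.0000] o=[0.5613, 0.0990, 0.0000] → [-0.6633, -0.1170, 0.5251, 0.1736, -0.9848, 0.0000]
J3: z=[0.9065, 0.1598, -0.3907] o=[0.8309, 0.0551, 0.6075] → [0.2872, -0.1170, 0.6184, 0.9065, 0.1598, -0.3907]
J4: z=[0.3752, 0.1193, 0.9192] o=[0.7942, 0.2413, 0.5984] → [-0.4707, 0.1403, 0.1739, 0.3752, 0.1193, 0.9192]
J5: z=[-0.8032, 0.5369, 0.2581] o=[1.2970, 0.9035, 0.7859] → [-0.0241, -0.1727, 0.2843, -0.8032, 0.5369, 0.2581]
J6: z=[0.0722, 0.5179, -0.8524] o=[0.6590, 0.7038, 0.6105] → [0.0832, -0.2760, -0.1606, 0.0722, 0.5179, -0.8524]
V = J·q̇ = [0.8572, -0.4741, -0.0333, -0.0861, 0.6309, -0.8116]

0.8572 -0.4741 -0.0333 -0.0861 0.6309 -0.8116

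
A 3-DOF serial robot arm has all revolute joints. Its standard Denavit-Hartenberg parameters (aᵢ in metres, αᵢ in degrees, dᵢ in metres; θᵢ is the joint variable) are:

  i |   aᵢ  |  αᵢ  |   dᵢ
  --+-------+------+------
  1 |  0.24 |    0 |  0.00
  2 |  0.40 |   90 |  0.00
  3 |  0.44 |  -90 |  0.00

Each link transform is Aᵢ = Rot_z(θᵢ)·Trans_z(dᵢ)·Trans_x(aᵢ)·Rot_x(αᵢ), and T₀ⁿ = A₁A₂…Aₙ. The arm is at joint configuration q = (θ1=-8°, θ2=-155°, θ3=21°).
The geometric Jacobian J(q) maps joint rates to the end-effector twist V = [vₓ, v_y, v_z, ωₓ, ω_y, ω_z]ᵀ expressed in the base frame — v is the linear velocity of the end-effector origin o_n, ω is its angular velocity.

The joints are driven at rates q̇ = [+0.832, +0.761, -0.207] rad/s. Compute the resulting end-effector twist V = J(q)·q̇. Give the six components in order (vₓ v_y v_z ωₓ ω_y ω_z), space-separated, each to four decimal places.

0.3742 -1.0469 -0.0850 0.0605 -0.1980 1.5930

o_n = [-0.5377, -0.2704, 0.1577]
J₁: ẑ×o_n = [0.2704, -0.5377, 0.0000], ω = ẑ
J2: z=[0.0000, 0.0000, 1.0000] o=[0.2377, -0.0334, 0.0000] → [0.2370, -0.7753, 0.0000, 0.0000, 0.0000, 1.0000]
J3: z=[-0.2924, 0.9563, 0.0000] o=[-0.1449, -0.1504, 0.0000] → [0.1508, 0.0461, 0.4108, -0.2924, 0.9563, 0.0000]
V = J·q̇ = [0.3742, -1.0469, -0.0850, 0.0605, -0.1980, 1.5930]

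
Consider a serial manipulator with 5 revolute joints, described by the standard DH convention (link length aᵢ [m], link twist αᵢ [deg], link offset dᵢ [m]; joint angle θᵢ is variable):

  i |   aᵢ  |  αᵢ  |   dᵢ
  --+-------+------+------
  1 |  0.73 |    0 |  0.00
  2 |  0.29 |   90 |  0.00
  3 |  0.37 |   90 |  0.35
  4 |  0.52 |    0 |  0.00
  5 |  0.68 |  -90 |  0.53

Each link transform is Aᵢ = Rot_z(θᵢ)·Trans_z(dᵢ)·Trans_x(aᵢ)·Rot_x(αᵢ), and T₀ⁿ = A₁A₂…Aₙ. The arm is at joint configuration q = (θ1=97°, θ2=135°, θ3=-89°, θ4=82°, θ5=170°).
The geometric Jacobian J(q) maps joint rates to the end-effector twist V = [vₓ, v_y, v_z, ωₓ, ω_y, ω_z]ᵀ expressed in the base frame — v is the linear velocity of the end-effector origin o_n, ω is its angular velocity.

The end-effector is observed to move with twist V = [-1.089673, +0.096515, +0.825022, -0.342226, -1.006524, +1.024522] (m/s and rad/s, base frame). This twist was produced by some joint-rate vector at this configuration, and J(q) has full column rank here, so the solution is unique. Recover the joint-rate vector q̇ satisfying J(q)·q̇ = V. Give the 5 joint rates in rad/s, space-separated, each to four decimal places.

0.9120 0.0950 -0.3500 -0.0160 -0.9880

o_n = [-0.1157, 1.0448, -0.2415]
J₁: ẑ×o_n = [-1.0448, -0.1157, 0.0000], ω = ẑ
J2: z=[0.0000, 0.0000, 1.0000] o=[-0.0890, 0.7246, 0.0000] → [-0.3202, -0.0267, 0.0000, 0.0000, 0.0000, 1.0000]
J3: z=[-0.7880, 0.6157, 0.0000] o=[-0.2675, 0.4960, 0.0000] → [-0.1487, -0.1903, -0.5259, -0.7880, 0.6157, 0.0000]
J4: z=[0.6156, 0.7879, -0.0175] o=[-0.5473, 0.7064, -0.3699] → [0.1071, -0.0866, -0.1318, 0.6156, 0.7879, -0.0175]
J5: z=[0.6156, 0.7879, -0.0175] o=[-0.9538, 1.0225, -0.4423] → [0.1586, -0.1383, -0.6466, 0.6156, 0.7879, -0.0175]
q̇ = J⁺·V = [0.9120, 0.0950, -0.3500, -0.0160, -0.9880]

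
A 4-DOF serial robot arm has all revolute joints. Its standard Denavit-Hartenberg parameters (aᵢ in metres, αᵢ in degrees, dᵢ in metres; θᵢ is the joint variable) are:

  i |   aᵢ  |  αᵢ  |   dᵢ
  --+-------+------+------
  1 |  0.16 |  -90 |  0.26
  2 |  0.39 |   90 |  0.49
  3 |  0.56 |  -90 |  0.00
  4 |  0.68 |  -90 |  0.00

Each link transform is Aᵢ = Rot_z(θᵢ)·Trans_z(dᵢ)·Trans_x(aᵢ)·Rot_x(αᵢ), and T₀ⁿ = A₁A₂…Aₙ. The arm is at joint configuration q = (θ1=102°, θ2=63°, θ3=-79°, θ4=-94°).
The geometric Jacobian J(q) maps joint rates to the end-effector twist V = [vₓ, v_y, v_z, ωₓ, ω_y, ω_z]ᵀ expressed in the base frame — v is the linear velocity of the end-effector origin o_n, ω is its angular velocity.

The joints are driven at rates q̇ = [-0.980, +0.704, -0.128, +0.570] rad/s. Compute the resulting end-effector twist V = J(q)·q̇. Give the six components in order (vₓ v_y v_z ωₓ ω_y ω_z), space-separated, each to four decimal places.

o_n = [-0.1921, 0.9671, 0.1333]
J₁: ẑ×o_n = [-0.9671, -0.1921, 0.0000], ω = ẑ
J2: z=[-0.9781, -0.2079, 0.0000] o=[-0.0333, 0.1565, 0.2600] → [0.0263, -0.1239, -0.8259, -0.9781, -0.2079, 0.0000]
J3: z=[-0.1853, 0.8715, 0.4540] o=[-0.5494, 0.2278, -0.0875] → [-0.1432, 0.2031, -0.4483, -0.1853, 0.8715, 0.4540]
J4: z=[-0.2793, 0.3962, -0.8746] o=[-0.0218, 0.3896, -0.1827] → [0.6303, 0.2373, -0.0938, -0.2793, 0.3962, -0.8746]
V = J·q̇ = [1.3439, 0.2103, -0.5775, -0.8241, -0.0321, -1.5367]

1.3439 0.2103 -0.5775 -0.8241 -0.0321 -1.5367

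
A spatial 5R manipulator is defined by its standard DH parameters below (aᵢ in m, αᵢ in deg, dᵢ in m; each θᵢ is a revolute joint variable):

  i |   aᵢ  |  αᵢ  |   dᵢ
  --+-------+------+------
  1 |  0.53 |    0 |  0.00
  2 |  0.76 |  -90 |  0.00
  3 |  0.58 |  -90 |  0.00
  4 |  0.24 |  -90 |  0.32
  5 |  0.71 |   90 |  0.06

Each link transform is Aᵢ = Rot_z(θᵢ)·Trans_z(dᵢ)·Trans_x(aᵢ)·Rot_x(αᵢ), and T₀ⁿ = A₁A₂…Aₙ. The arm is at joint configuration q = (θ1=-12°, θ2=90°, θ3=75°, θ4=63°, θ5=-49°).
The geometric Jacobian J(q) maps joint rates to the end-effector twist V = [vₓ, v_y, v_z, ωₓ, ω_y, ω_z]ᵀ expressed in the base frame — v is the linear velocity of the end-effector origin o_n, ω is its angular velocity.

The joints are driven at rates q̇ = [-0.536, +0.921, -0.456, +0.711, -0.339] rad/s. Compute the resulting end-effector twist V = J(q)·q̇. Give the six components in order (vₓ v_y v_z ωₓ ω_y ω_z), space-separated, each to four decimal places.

0.0007 0.1511 0.2124 0.1690 -0.6581 -0.0908

o_n = [1.1919, -0.0974, -1.0396]
J₁: ẑ×o_n = [0.0974, 1.1919, -0.0000], ω = ẑ
J2: z=[0.0000, 0.0000, 1.0000] o=[0.5184, -0.1102, 0.0000] → [-0.0128, 0.6735, 0.0000, 0.0000, 0.0000, 1.0000]
J3: z=[-0.9781, 0.2079, 0.0000] o=[0.6764, 0.6332, 0.0000] → [-0.2161, -1.0169, 0.6075, -0.9781, 0.2079, 0.0000]
J4: z=[-0.2008, -0.9448, -0.2588] o=[0.7076, 0.7800, -0.5602] → [0.2258, -0.2216, 0.6338, -0.2008, -0.9448, -0.2588]
J5: z=[0.3961, -0.3200, 0.8606] o=[0.8584, 0.4608, -0.7483] → [0.5736, 0.4024, -0.1144, 0.3961, -0.3200, 0.8606]
V = J·q̇ = [0.0007, 0.1511, 0.2124, 0.1690, -0.6581, -0.0908]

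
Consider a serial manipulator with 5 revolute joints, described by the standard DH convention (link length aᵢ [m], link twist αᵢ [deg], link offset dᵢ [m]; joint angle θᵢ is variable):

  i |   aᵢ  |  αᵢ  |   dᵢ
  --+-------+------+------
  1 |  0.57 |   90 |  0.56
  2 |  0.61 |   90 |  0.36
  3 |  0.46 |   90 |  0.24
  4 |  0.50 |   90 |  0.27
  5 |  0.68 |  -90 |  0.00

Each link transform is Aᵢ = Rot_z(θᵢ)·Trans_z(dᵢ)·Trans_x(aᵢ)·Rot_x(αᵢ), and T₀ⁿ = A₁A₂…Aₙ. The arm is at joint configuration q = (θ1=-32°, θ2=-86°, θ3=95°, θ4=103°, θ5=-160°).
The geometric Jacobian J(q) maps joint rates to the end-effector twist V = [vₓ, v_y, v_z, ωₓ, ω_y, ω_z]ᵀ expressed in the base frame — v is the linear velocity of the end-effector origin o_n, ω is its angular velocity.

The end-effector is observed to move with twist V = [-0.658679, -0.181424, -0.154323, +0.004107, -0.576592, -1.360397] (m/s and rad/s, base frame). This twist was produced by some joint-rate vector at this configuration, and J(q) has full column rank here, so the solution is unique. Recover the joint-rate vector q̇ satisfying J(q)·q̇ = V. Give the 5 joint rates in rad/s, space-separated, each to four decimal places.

o_n = [-0.0212, -0.9922, -0.0503]
J₁: ẑ×o_n = [0.9922, -0.0212, 0.0000], ω = ẑ
J2: z=[-0.5299, -0.8480, 0.0000] o=[0.4834, -0.3021, 0.5600] → [0.5176, -0.3234, -0.0622, -0.5299, -0.8480, 0.0000]
J3: z=[-0.8460, 0.5286, -0.0698] o=[0.3287, -0.6299, -0.0485] → [-0.0262, 0.0229, 0.4915, -0.8460, 0.5286, -0.0698]
J4: z=[0.0127, -0.1107, -0.9938] o=[-0.1195, -0.8902, -0.0253] → [-0.0986, -0.0974, 0.0096, 0.0127, -0.1107, -0.9938]
J5: z=[-0.7097, -0.7011, 0.0690] o=[-0.4683, -0.5679, -0.3373] → [-0.1720, 0.2346, 0.6147, -0.7097, -0.7011, 0.0690]
q̇ = J⁺·V = [-0.8450, 0.4370, -0.2730, 0.5380, 0.0030]

-0.8450 0.4370 -0.2730 0.5380 0.0030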